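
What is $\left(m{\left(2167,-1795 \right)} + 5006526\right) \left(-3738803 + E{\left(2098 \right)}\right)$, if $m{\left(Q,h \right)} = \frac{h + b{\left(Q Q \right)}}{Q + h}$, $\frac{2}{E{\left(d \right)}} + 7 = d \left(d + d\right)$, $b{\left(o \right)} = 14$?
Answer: $- \frac{20432944072564567070097}{1091596924} \approx -1.8718 \cdot 10^{13}$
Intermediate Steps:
$E{\left(d \right)} = \frac{2}{-7 + 2 d^{2}}$ ($E{\left(d \right)} = \frac{2}{-7 + d \left(d + d\right)} = \frac{2}{-7 + d 2 d} = \frac{2}{-7 + 2 d^{2}}$)
$m{\left(Q,h \right)} = \frac{14 + h}{Q + h}$ ($m{\left(Q,h \right)} = \frac{h + 14}{Q + h} = \frac{14 + h}{Q + h}$)
$\left(m{\left(2167,-1795 \right)} + 5006526\right) \left(-3738803 + E{\left(2098 \right)}\right) = \left(\frac{14 - 1795}{2167 - 1795} + 5006526\right) \left(-3738803 + \frac{2}{-7 + 2 \cdot 2098^{2}}\right) = \left(\frac{1}{372} \left(-1781\right) + 5006526\right) \left(-3738803 + \frac{2}{-7 + 2 \cdot 4401604}\right) = \left(\frac{1}{372} \left(-1781\right) + 5006526\right) \left(-3738803 + \frac{2}{-7 + 8803208}\right) = \left(- \frac{1781}{372} + 5006526\right) \left(-3738803 + \frac{2}{8803201}\right) = \frac{1862425891 \left(-3738803 + 2 \cdot \frac{1}{8803201}\right)}{372} = \frac{1862425891 \left(-3738803 + \frac{2}{8803201}\right)}{372} = \frac{1862425891}{372} \left(- \frac{32913434308401}{8803201}\right) = - \frac{20432944072564567070097}{1091596924}$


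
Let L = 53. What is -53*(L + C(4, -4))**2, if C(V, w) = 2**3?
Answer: -197213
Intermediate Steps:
C(V, w) = 8
-53*(L + C(4, -4))**2 = -53*(53 + 8)**2 = -53*61**2 = -53*3721 = -197213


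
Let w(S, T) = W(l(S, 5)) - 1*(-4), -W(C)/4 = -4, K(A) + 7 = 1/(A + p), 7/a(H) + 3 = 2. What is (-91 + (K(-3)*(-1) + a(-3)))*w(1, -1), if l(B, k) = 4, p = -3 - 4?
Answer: -1818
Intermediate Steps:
p = -7
a(H) = -7 (a(H) = 7/(-3 + 2) = 7/(-1) = 7*(-1) = -7)
K(A) = -7 + 1/(-7 + A) (K(A) = -7 + 1/(A - 7) = -7 + 1/(-7 + A))
W(C) = 16 (W(C) = -4*(-4) = 16)
w(S, T) = 20 (w(S, T) = 16 - 1*(-4) = 16 + 4 = 20)
(-91 + (K(-3)*(-1) + a(-3)))*w(1, -1) = (-91 + (((50 - 7*(-3))/(-7 - 3))*(-1) - 7))*20 = (-91 + (((50 + 21)/(-10))*(-1) - 7))*20 = (-91 + (-⅒*71*(-1) - 7))*20 = (-91 + (-71/10*(-1) - 7))*20 = (-91 + (71/10 - 7))*20 = (-91 + ⅒)*20 = -909/10*20 = -1818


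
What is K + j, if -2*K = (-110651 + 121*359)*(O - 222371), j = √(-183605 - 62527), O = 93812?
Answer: -4320353754 + 6*I*√6837 ≈ -4.3204e+9 + 496.12*I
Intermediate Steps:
j = 6*I*√6837 (j = √(-246132) = 6*I*√6837 ≈ 496.12*I)
K = -4320353754 (K = -(-110651 + 121*359)*(93812 - 222371)/2 = -(-110651 + 43439)*(-128559)/2 = -(-33606)*(-128559) = -½*8640707508 = -4320353754)
K + j = -4320353754 + 6*I*√6837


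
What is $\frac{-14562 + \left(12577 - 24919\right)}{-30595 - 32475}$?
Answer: $\frac{13452}{31535} \approx 0.42657$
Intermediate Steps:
$\frac{-14562 + \left(12577 - 24919\right)}{-30595 - 32475} = \frac{-14562 - 12342}{-63070} = \left(-26904\right) \left(- \frac{1}{63070}\right) = \frac{13452}{31535}$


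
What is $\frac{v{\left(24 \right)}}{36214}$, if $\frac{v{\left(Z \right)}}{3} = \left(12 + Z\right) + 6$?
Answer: $\frac{63}{18107} \approx 0.0034793$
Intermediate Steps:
$v{\left(Z \right)} = 54 + 3 Z$ ($v{\left(Z \right)} = 3 \left(\left(12 + Z\right) + 6\right) = 3 \left(18 + Z\right) = 54 + 3 Z$)
$\frac{v{\left(24 \right)}}{36214} = \frac{54 + 3 \cdot 24}{36214} = \left(54 + 72\right) \frac{1}{36214} = 126 \cdot \frac{1}{36214} = \frac{63}{18107}$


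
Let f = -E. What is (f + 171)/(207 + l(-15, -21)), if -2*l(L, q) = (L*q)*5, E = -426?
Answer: -398/387 ≈ -1.0284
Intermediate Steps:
l(L, q) = -5*L*q/2 (l(L, q) = -L*q*5/2 = -5*L*q/2)
f = 426 (f = -1*(-426) = 426)
(f + 171)/(207 + l(-15, -21)) = (426 + 171)/(207 - 5/2*(-15)*(-21)) = 597/(207 - 1575/2) = 597/(-1161/2) = 597*(-2/1161) = -398/387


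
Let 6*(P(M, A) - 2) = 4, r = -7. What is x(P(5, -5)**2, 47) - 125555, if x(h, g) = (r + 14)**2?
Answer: -125506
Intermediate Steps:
P(M, A) = 8/3 (P(M, A) = 2 + (1/6)*4 = 2 + 2/3 = 8/3)
x(h, g) = 49 (x(h, g) = (-7 + 14)**2 = 7**2 = 49)
x(P(5, -5)**2, 47) - 125555 = 49 - 125555 = -125506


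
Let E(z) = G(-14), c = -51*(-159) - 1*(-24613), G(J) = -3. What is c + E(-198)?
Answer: 32719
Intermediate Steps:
c = 32722 (c = 8109 + 24613 = 32722)
E(z) = -3
c + E(-198) = 32722 - 3 = 32719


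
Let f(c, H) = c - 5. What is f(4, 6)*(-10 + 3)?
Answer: 7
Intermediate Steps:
f(c, H) = -5 + c
f(4, 6)*(-10 + 3) = (-5 + 4)*(-10 + 3) = -1*(-7) = 7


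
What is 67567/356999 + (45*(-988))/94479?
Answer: -3162837649/11242969507 ≈ -0.28132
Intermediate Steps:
67567/356999 + (45*(-988))/94479 = 67567*(1/356999) - 44460*1/94479 = 67567/356999 - 14820/31493 = -3162837649/11242969507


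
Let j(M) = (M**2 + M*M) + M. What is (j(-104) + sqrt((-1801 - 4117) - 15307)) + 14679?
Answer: 36207 + 5*I*sqrt(849) ≈ 36207.0 + 145.69*I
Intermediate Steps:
j(M) = M + 2*M**2 (j(M) = (M**2 + M**2) + M = 2*M**2 + M = M + 2*M**2)
(j(-104) + sqrt((-1801 - 4117) - 15307)) + 14679 = (-104*(1 + 2*(-104)) + sqrt((-1801 - 4117) - 15307)) + 14679 = (-104*(1 - 208) + sqrt(-5918 - 15307)) + 14679 = (-104*(-207) + sqrt(-21225)) + 14679 = (21528 + 5*I*sqrt(849)) + 14679 = 36207 + 5*I*sqrt(849)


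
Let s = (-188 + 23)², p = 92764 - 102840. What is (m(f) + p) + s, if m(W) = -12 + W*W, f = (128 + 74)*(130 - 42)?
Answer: 316003313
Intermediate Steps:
p = -10076
f = 17776 (f = 202*88 = 17776)
s = 27225 (s = (-165)² = 27225)
m(W) = -12 + W²
(m(f) + p) + s = ((-12 + 17776²) - 10076) + 27225 = ((-12 + 315986176) - 10076) + 27225 = (315986164 - 10076) + 27225 = 315976088 + 27225 = 316003313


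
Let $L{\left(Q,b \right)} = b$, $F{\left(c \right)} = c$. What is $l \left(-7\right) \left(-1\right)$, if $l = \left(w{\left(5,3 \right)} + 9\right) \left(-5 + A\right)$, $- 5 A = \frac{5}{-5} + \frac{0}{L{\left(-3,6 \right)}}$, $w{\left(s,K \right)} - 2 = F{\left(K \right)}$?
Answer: $- \frac{2352}{5} \approx -470.4$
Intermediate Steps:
$w{\left(s,K \right)} = 2 + K$
$A = \frac{1}{5}$ ($A = - \frac{\frac{5}{-5} + \frac{0}{6}}{5} = - \frac{5 \left(- \frac{1}{5}\right) + 0 \cdot \frac{1}{6}}{5} = - \frac{-1 + 0}{5} = \left(- \frac{1}{5}\right) \left(-1\right) = \frac{1}{5} \approx 0.2$)
$l = - \frac{336}{5}$ ($l = \left(\left(2 + 3\right) + 9\right) \left(-5 + \frac{1}{5}\right) = \left(5 + 9\right) \left(- \frac{24}{5}\right) = 14 \left(- \frac{24}{5}\right) = - \frac{336}{5} \approx -67.2$)
$l \left(-7\right) \left(-1\right) = \left(- \frac{336}{5}\right) \left(-7\right) \left(-1\right) = \frac{2352}{5} \left(-1\right) = - \frac{2352}{5}$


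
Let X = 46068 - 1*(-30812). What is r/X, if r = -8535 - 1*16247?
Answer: -12391/38440 ≈ -0.32235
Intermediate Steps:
X = 76880 (X = 46068 + 30812 = 76880)
r = -24782 (r = -8535 - 16247 = -24782)
r/X = -24782/76880 = -24782*1/76880 = -12391/38440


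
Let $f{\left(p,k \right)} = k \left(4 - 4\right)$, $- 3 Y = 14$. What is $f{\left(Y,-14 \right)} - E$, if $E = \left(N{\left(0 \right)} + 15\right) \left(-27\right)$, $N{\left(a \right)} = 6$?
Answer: $567$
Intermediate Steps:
$Y = - \frac{14}{3}$ ($Y = \left(- \frac{1}{3}\right) 14 = - \frac{14}{3} \approx -4.6667$)
$E = -567$ ($E = \left(6 + 15\right) \left(-27\right) = 21 \left(-27\right) = -567$)
$f{\left(p,k \right)} = 0$ ($f{\left(p,k \right)} = k 0 = 0$)
$f{\left(Y,-14 \right)} - E = 0 - -567 = 0 + 567 = 567$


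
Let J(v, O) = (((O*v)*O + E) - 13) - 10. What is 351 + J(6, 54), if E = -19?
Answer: 17805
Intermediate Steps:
J(v, O) = -42 + v*O² (J(v, O) = (((O*v)*O - 19) - 13) - 10 = ((v*O² - 19) - 13) - 10 = ((-19 + v*O²) - 13) - 10 = (-32 + v*O²) - 10 = -42 + v*O²)
351 + J(6, 54) = 351 + (-42 + 6*54²) = 351 + (-42 + 6*2916) = 351 + (-42 + 17496) = 351 + 17454 = 17805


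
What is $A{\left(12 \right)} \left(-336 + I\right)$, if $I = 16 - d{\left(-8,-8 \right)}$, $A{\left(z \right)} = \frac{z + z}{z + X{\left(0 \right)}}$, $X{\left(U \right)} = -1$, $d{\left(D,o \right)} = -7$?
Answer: $- \frac{7512}{11} \approx -682.91$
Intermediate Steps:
$A{\left(z \right)} = \frac{2 z}{-1 + z}$ ($A{\left(z \right)} = \frac{z + z}{z - 1} = \frac{2 z}{-1 + z}$)
$I = 23$ ($I = 16 - -7 = 16 + 7 = 23$)
$A{\left(12 \right)} \left(-336 + I\right) = 2 \cdot 12 \frac{1}{-1 + 12} \left(-336 + 23\right) = 2 \cdot 12 \cdot \frac{1}{11} \left(-313\right) = \frac{24}{11} \left(-313\right) = - \frac{7512}{11}$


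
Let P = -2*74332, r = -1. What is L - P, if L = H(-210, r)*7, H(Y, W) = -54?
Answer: 148286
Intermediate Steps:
L = -378 (L = -54*7 = -378)
P = -148664
L - P = -378 - 1*(-148664) = -378 + 148664 = 148286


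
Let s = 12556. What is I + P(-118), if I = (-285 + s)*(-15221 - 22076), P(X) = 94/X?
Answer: -27002617780/59 ≈ -4.5767e+8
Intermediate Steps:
I = -457671487 (I = (-285 + 12556)*(-15221 - 22076) = 12271*(-37297) = -457671487)
I + P(-118) = -457671487 + 94/(-118) = -457671487 + 94*(-1/118) = -457671487 - 47/59 = -27002617780/59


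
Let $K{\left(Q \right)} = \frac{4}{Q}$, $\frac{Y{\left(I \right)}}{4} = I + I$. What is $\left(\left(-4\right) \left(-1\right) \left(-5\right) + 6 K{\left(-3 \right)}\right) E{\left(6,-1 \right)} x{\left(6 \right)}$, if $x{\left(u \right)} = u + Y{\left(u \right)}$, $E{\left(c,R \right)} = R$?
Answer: $1512$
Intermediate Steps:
$Y{\left(I \right)} = 8 I$ ($Y{\left(I \right)} = 4 \left(I + I\right) = 4 \cdot 2 I = 8 I$)
$x{\left(u \right)} = 9 u$ ($x{\left(u \right)} = u + 8 u = 9 u$)
$\left(\left(-4\right) \left(-1\right) \left(-5\right) + 6 K{\left(-3 \right)}\right) E{\left(6,-1 \right)} x{\left(6 \right)} = \left(\left(-4\right) \left(-1\right) \left(-5\right) + 6 \frac{4}{-3}\right) \left(-1\right) 9 \cdot 6 = \left(4 \left(-5\right) + 6 \cdot 4 \left(- \frac{1}{3}\right)\right) \left(-1\right) 54 = \left(-20 + 6 \left(- \frac{4}{3}\right)\right) \left(-1\right) 54 = \left(-20 - 8\right) \left(-1\right) 54 = \left(-28\right) \left(-1\right) 54 = 28 \cdot 54 = 1512$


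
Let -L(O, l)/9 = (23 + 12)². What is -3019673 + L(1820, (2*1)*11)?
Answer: -3030698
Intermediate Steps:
L(O, l) = -11025 (L(O, l) = -9*(23 + 12)² = -9*35² = -9*1225 = -11025)
-3019673 + L(1820, (2*1)*11) = -3019673 - 11025 = -3030698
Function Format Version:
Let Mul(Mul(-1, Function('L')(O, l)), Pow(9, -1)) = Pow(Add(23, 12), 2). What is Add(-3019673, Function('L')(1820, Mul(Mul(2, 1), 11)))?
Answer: -3030698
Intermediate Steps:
Function('L')(O, l) = -11025 (Function('L')(O, l) = Mul(-9, Pow(Add(23, 12), 2)) = Mul(-9, Pow(35, 2)) = Mul(-9, 1225) = -11025)
Add(-3019673, Function('L')(1820, Mul(Mul(2, 1), 11))) = Add(-3019673, -11025) = -3030698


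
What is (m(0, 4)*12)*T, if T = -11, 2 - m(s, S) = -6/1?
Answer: -1056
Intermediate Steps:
m(s, S) = 8 (m(s, S) = 2 - (-6)/1 = 2 - (-6) = 2 - 1*(-6) = 2 + 6 = 8)
(m(0, 4)*12)*T = (8*12)*(-11) = 96*(-11) = -1056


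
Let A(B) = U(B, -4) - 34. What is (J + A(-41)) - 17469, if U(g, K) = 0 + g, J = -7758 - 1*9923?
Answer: -35225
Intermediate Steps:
J = -17681 (J = -7758 - 9923 = -17681)
U(g, K) = g
A(B) = -34 + B (A(B) = B - 34 = -34 + B)
(J + A(-41)) - 17469 = (-17681 + (-34 - 41)) - 17469 = (-17681 - 75) - 17469 = -17756 - 17469 = -35225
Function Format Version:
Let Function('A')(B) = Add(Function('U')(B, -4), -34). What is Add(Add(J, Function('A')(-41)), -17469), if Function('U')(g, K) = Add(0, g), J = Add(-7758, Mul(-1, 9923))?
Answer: -35225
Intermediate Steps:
J = -17681 (J = Add(-7758, -9923) = -17681)
Function('U')(g, K) = g
Function('A')(B) = Add(-34, B) (Function('A')(B) = Add(B, -34) = Add(-34, B))
Add(Add(J, Function('A')(-41)), -17469) = Add(Add(-17681, Add(-34, -41)), -17469) = Add(Add(-17681, -75), -17469) = Add(-17756, -17469) = -35225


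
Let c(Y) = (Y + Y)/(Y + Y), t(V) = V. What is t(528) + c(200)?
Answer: 529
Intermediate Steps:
c(Y) = 1 (c(Y) = (2*Y)/((2*Y)) = (2*Y)*(1/(2*Y)) = 1)
t(528) + c(200) = 528 + 1 = 529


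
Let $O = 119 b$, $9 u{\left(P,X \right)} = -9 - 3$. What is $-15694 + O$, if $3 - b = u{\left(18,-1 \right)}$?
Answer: $- \frac{45535}{3} \approx -15178.0$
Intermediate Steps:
$u{\left(P,X \right)} = - \frac{4}{3}$ ($u{\left(P,X \right)} = \frac{-9 - 3}{9} = \frac{1}{9} \left(-12\right) = - \frac{4}{3}$)
$b = \frac{13}{3}$ ($b = 3 - - \frac{4}{3} = 3 + \frac{4}{3} = \frac{13}{3} \approx 4.3333$)
$O = \frac{1547}{3}$ ($O = 119 \cdot \frac{13}{3} = \frac{1547}{3} \approx 515.67$)
$-15694 + O = -15694 + \frac{1547}{3} = - \frac{45535}{3}$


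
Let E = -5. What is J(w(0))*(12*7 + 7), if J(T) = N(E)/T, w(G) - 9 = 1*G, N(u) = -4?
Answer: -364/9 ≈ -40.444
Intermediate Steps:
w(G) = 9 + G (w(G) = 9 + 1*G = 9 + G)
J(T) = -4/T
J(w(0))*(12*7 + 7) = (-4/(9 + 0))*(12*7 + 7) = (-4/9)*(84 + 7) = -4*⅑*91 = -4/9*91 = -364/9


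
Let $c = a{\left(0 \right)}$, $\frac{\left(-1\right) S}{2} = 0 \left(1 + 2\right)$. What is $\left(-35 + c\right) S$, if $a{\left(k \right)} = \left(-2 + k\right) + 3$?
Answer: $0$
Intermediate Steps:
$S = 0$ ($S = - 2 \cdot 0 \left(1 + 2\right) = - 2 \cdot 0 \cdot 3 = \left(-2\right) 0 = 0$)
$a{\left(k \right)} = 1 + k$
$c = 1$ ($c = 1 + 0 = 1$)
$\left(-35 + c\right) S = \left(-35 + 1\right) 0 = \left(-34\right) 0 = 0$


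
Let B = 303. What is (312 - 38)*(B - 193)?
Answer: 30140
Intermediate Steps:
(312 - 38)*(B - 193) = (312 - 38)*(303 - 193) = 274*110 = 30140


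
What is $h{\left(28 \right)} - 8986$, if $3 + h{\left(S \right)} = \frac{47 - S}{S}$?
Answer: $- \frac{251673}{28} \approx -8988.3$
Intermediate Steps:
$h{\left(S \right)} = -3 + \frac{47 - S}{S}$
$h{\left(28 \right)} - 8986 = \left(-4 + \frac{47}{28}\right) - 8986 = - \frac{65}{28} - 8986 = - \frac{251673}{28}$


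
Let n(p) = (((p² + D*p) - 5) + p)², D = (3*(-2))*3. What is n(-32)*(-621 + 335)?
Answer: -698689134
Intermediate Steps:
D = -18 (D = -6*3 = -18)
n(p) = (-5 + p² - 17*p)² (n(p) = (((p² - 18*p) - 5) + p)² = ((-5 + p² - 18*p) + p)² = (-5 + p² - 17*p)²)
n(-32)*(-621 + 335) = (-5 + (-32)² - 17*(-32))²*(-621 + 335) = (-5 + 1024 + 544)²*(-286) = 1563²*(-286) = 2442969*(-286) = -698689134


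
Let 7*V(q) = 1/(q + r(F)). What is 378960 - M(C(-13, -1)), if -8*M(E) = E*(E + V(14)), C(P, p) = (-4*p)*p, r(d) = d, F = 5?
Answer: 100803891/266 ≈ 3.7896e+5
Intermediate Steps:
V(q) = 1/(7*(5 + q)) (V(q) = 1/(7*(q + 5)) = 1/(7*(5 + q)))
C(P, p) = -4*p²
M(E) = -E*(1/133 + E)/8 (M(E) = -E*(E + 1/(7*(5 + 14)))/8 = -E*(E + (⅐)/19)/8 = -E*(E + (⅐)*(1/19))/8 = -E*(E + 1/133)/8 = -E*(1/133 + E)/8)
378960 - M(C(-13, -1)) = 378960 - (-1)*(-4*(-1)²)*(1 + 133*(-4*(-1)²))/1064 = 378960 - (-1)*(-4*1)*(1 + 133*(-4*1))/1064 = 378960 - (-1)*(-4)*(1 + 133*(-4))/1064 = 378960 - (-1)*(-4)*(1 - 532)/1064 = 378960 - (-1)*(-4)*(-531)/1064 = 378960 - 1*(-531/266) = 378960 + 531/266 = 100803891/266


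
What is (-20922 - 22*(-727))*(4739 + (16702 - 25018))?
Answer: 17627456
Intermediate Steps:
(-20922 - 22*(-727))*(4739 + (16702 - 25018)) = (-20922 + 15994)*(4739 - 8316) = -4928*(-3577) = 17627456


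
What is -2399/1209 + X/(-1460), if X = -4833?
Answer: 2340557/1765140 ≈ 1.3260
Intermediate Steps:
-2399/1209 + X/(-1460) = -2399/1209 - 4833/(-1460) = -2399*1/1209 - 4833*(-1/1460) = -2399/1209 + 4833/1460 = 2340557/1765140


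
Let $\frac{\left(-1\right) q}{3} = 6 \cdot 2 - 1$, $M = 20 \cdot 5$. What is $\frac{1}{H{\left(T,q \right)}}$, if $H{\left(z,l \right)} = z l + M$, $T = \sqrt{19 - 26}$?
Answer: $\frac{100}{17623} + \frac{33 i \sqrt{7}}{17623} \approx 0.0056744 + 0.0049543 i$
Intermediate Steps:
$M = 100$
$T = i \sqrt{7}$ ($T = \sqrt{-7} = i \sqrt{7} \approx 2.6458 i$)
$q = -33$ ($q = - 3 \left(6 \cdot 2 - 1\right) = - 3 \left(12 - 1\right) = \left(-3\right) 11 = -33$)
$H{\left(z,l \right)} = 100 + l z$ ($H{\left(z,l \right)} = z l + 100 = l z + 100 = 100 + l z$)
$\frac{1}{H{\left(T,q \right)}} = \frac{1}{100 - 33 i \sqrt{7}}$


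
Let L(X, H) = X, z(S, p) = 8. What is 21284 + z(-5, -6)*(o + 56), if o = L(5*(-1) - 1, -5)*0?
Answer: 21732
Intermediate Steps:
o = 0 (o = (5*(-1) - 1)*0 = (-5 - 1)*0 = -6*0 = 0)
21284 + z(-5, -6)*(o + 56) = 21284 + 8*(0 + 56) = 21284 + 8*56 = 21284 + 448 = 21732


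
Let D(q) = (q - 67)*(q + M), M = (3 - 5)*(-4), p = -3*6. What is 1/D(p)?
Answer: 1/850 ≈ 0.0011765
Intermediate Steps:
p = -18
M = 8 (M = -2*(-4) = 8)
D(q) = (-67 + q)*(8 + q) (D(q) = (q - 67)*(q + 8) = (-67 + q)*(8 + q))
1/D(p) = 1/(-536 + (-18)**2 - 59*(-18)) = 1/(-536 + 324 + 1062) = 1/850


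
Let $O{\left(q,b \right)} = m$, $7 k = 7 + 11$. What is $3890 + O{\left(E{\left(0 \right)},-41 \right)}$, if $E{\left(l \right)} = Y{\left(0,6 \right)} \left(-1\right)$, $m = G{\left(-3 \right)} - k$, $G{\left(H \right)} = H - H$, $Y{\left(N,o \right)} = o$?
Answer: $\frac{27212}{7} \approx 3887.4$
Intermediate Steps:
$G{\left(H \right)} = 0$
$k = \frac{18}{7}$ ($k = \frac{7 + 11}{7} = \frac{1}{7} \cdot 18 = \frac{18}{7} \approx 2.5714$)
$m = - \frac{18}{7}$ ($m = 0 - \frac{18}{7} = - \frac{18}{7} \approx -2.5714$)
$E{\left(l \right)} = -6$ ($E{\left(l \right)} = 6 \left(-1\right) = -6$)
$O{\left(q,b \right)} = - \frac{18}{7}$
$3890 + O{\left(E{\left(0 \right)},-41 \right)} = 3890 - \frac{18}{7} = \frac{27212}{7}$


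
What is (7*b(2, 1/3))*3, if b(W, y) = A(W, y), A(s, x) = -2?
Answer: -42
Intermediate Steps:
b(W, y) = -2
(7*b(2, 1/3))*3 = (7*(-2))*3 = -14*3 = -42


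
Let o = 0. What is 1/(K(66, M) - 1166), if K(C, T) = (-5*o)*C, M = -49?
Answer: -1/1166 ≈ -0.00085763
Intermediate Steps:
K(C, T) = 0 (K(C, T) = (-5*0)*C = 0*C = 0)
1/(K(66, M) - 1166) = 1/(0 - 1166) = 1/(-1166) = -1/1166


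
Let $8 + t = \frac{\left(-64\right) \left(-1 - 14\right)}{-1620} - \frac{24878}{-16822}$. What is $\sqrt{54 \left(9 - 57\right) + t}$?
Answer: $\frac{i \sqrt{14893801540059}}{75699} \approx 50.982 i$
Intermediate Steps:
$t = - \frac{1615499}{227097}$ ($t = -8 + \left(\frac{\left(-64\right) \left(-1 - 14\right)}{-1620} - \frac{24878}{-16822}\right) = -8 + \left(\left(-64\right) \left(-15\right) \left(- \frac{1}{1620}\right) - - \frac{12439}{8411}\right) = -8 + \left(960 \left(- \frac{1}{1620}\right) + \frac{12439}{8411}\right) = -8 + \left(- \frac{16}{27} + \frac{12439}{8411}\right) = -8 + \frac{201277}{227097} = - \frac{1615499}{227097} \approx -7.1137$)
$\sqrt{54 \left(9 - 57\right) + t} = \sqrt{54 \left(9 - 57\right) - \frac{1615499}{227097}} = \sqrt{54 \left(-48\right) - \frac{1615499}{227097}} = \sqrt{-2592 - \frac{1615499}{227097}} = \sqrt{- \frac{590250923}{227097}} = \frac{i \sqrt{14893801540059}}{75699}$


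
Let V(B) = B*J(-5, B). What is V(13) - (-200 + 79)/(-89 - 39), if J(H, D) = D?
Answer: 21511/128 ≈ 168.05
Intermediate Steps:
V(B) = B² (V(B) = B*B = B²)
V(13) - (-200 + 79)/(-89 - 39) = 13² - (-200 + 79)/(-89 - 39) = 169 - (-121)/(-128) = 169 - (-121)*(-1)/128 = 169 - 1*121/128 = 169 - 121/128 = 21511/128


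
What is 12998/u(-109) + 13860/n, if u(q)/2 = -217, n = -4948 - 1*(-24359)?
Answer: -17592067/601741 ≈ -29.235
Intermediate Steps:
n = 19411 (n = -4948 + 24359 = 19411)
u(q) = -434 (u(q) = 2*(-217) = -434)
12998/u(-109) + 13860/n = 12998/(-434) + 13860/19411 = 12998*(-1/434) + 13860*(1/19411) = -6499/217 + 1980/2773 = -17592067/601741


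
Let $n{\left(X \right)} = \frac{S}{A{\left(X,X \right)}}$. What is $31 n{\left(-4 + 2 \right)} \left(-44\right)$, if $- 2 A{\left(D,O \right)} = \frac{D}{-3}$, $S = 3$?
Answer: $12276$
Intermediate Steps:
$A{\left(D,O \right)} = \frac{D}{6}$ ($A{\left(D,O \right)} = - \frac{D \frac{1}{-3}}{2} = - \frac{D \left(- \frac{1}{3}\right)}{2} = - \frac{\left(- \frac{1}{3}\right) D}{2} = \frac{D}{6}$)
$n{\left(X \right)} = \frac{18}{X}$ ($n{\left(X \right)} = \frac{3}{\frac{1}{6} X} = 3 \frac{6}{X} = \frac{18}{X}$)
$31 n{\left(-4 + 2 \right)} \left(-44\right) = 31 \frac{18}{-4 + 2} \left(-44\right) = 31 \frac{18}{-2} \left(-44\right) = 31 \cdot 18 \left(- \frac{1}{2}\right) \left(-44\right) = 31 \left(-9\right) \left(-44\right) = \left(-279\right) \left(-44\right) = 12276$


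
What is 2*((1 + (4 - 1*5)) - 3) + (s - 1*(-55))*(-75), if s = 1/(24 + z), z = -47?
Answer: -94938/23 ≈ -4127.7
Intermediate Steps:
s = -1/23 (s = 1/(24 - 47) = 1/(-23) = -1/23 ≈ -0.043478)
2*((1 + (4 - 1*5)) - 3) + (s - 1*(-55))*(-75) = 2*((1 + (4 - 1*5)) - 3) + (-1/23 - 1*(-55))*(-75) = 2*((1 + (4 - 5)) - 3) + (-1/23 + 55)*(-75) = 2*((1 - 1) - 3) + (1264/23)*(-75) = 2*(0 - 3) - 94800/23 = 2*(-3) - 94800/23 = -6 - 94800/23 = -94938/23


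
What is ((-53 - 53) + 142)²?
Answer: 1296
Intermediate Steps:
((-53 - 53) + 142)² = (-106 + 142)² = 36² = 1296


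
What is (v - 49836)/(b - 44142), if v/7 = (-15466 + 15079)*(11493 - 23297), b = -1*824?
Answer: -15963600/22483 ≈ -710.03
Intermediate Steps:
b = -824
v = 31977036 (v = 7*((-15466 + 15079)*(11493 - 23297)) = 7*(-387*(-11804)) = 7*4568148 = 31977036)
(v - 49836)/(b - 44142) = (31977036 - 49836)/(-824 - 44142) = 31927200/(-44966) = 31927200*(-1/44966) = -15963600/22483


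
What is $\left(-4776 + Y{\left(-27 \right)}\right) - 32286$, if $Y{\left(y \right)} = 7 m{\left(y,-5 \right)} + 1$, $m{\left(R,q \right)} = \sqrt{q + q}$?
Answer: $-37061 + 7 i \sqrt{10} \approx -37061.0 + 22.136 i$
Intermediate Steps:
$m{\left(R,q \right)} = \sqrt{2} \sqrt{q}$ ($m{\left(R,q \right)} = \sqrt{2 q} = \sqrt{2} \sqrt{q}$)
$Y{\left(y \right)} = 1 + 7 i \sqrt{10}$ ($Y{\left(y \right)} = 7 \sqrt{2} \sqrt{-5} + 1 = 7 \sqrt{2} i \sqrt{5} + 1 = 7 i \sqrt{10} + 1 = 1 + 7 i \sqrt{10}$)
$\left(-4776 + Y{\left(-27 \right)}\right) - 32286 = \left(-4776 + \left(1 + 7 i \sqrt{10}\right)\right) - 32286 = \left(-4775 + 7 i \sqrt{10}\right) - 32286 = -37061 + 7 i \sqrt{10}$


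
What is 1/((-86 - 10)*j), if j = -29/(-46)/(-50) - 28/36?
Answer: 1725/130888 ≈ 0.013179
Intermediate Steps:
j = -16361/20700 (j = -29*(-1/46)*(-1/50) - 28*1/36 = (29/46)*(-1/50) - 7/9 = -29/2300 - 7/9 = -16361/20700 ≈ -0.79039)
1/((-86 - 10)*j) = 1/((-86 - 10)*(-16361/20700)) = 1/(-96*(-16361/20700)) = 1/(130888/1725) = 1725/130888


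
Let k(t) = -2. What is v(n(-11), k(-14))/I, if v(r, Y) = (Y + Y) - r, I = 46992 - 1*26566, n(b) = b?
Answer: 1/2918 ≈ 0.00034270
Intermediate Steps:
I = 20426 (I = 46992 - 26566 = 20426)
v(r, Y) = -r + 2*Y (v(r, Y) = 2*Y - r = -r + 2*Y)
v(n(-11), k(-14))/I = (-1*(-11) + 2*(-2))/20426 = (11 - 4)*(1/20426) = 7*(1/20426) = 1/2918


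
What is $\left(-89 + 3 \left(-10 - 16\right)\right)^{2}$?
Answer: $27889$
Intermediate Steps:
$\left(-89 + 3 \left(-10 - 16\right)\right)^{2} = \left(-89 + 3 \left(-26\right)\right)^{2} = \left(-89 - 78\right)^{2} = \left(-167\right)^{2} = 27889$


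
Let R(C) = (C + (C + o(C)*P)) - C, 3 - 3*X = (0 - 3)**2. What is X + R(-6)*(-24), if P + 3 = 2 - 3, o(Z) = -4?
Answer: -242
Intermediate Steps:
X = -2 (X = 1 - (0 - 3)**2/3 = 1 - 1/3*(-3)**2 = 1 - 1/3*9 = 1 - 3 = -2)
P = -4 (P = -3 + (2 - 3) = -3 - 1 = -4)
R(C) = 16 + C (R(C) = (C + (C - 4*(-4))) - C = (C + (C + 16)) - C = (C + (16 + C)) - C = (16 + 2*C) - C = 16 + C)
X + R(-6)*(-24) = -2 + (16 - 6)*(-24) = -2 + 10*(-24) = -2 - 240 = -242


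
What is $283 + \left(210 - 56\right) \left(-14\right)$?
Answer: $-1873$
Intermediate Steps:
$283 + \left(210 - 56\right) \left(-14\right) = 283 + 154 \left(-14\right) = 283 - 2156 = -1873$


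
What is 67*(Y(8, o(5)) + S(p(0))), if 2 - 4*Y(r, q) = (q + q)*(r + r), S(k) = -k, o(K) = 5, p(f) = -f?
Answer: -5293/2 ≈ -2646.5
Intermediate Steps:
Y(r, q) = ½ - q*r (Y(r, q) = ½ - (q + q)*(r + r)/4 = ½ - 2*q*2*r/4 = ½ - q*r)
67*(Y(8, o(5)) + S(p(0))) = 67*((½ - 1*5*8) - (-1)*0) = 67*((½ - 40) - 1*0) = 67*(-79/2 + 0) = 67*(-79/2) = -5293/2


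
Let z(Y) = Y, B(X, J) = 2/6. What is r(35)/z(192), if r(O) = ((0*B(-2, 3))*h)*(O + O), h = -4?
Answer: 0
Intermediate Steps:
B(X, J) = 1/3 (B(X, J) = 2*(1/6) = 1/3)
r(O) = 0 (r(O) = ((0*(1/3))*(-4))*(O + O) = (0*(-4))*(2*O) = 0*(2*O) = 0)
r(35)/z(192) = 0/192 = 0*(1/192) = 0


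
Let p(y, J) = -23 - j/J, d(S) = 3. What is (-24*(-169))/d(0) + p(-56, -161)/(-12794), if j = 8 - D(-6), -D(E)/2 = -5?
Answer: 2784899273/2059834 ≈ 1352.0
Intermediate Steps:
D(E) = 10 (D(E) = -2*(-5) = 10)
j = -2 (j = 8 - 1*10 = 8 - 10 = -2)
p(y, J) = -23 + 2/J (p(y, J) = -23 - (-2)/J = -23 + 2/J)
(-24*(-169))/d(0) + p(-56, -161)/(-12794) = -24*(-169)/3 + (-23 + 2/(-161))/(-12794) = 4056*(⅓) + (-23 + 2*(-1/161))*(-1/12794) = 1352 + (-23 - 2/161)*(-1/12794) = 1352 - 3705/161*(-1/12794) = 1352 + 3705/2059834 = 2784899273/2059834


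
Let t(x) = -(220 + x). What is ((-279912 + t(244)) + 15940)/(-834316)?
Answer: 66109/208579 ≈ 0.31695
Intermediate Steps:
t(x) = -220 - x
((-279912 + t(244)) + 15940)/(-834316) = ((-279912 + (-220 - 1*244)) + 15940)/(-834316) = ((-279912 + (-220 - 244)) + 15940)*(-1/834316) = ((-279912 - 464) + 15940)*(-1/834316) = (-280376 + 15940)*(-1/834316) = -264436*(-1/834316) = 66109/208579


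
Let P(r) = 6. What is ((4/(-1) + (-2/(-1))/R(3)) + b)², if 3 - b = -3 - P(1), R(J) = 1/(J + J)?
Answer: 400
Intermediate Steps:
R(J) = 1/(2*J)
b = 12 (b = 3 - (-3 - 1*6) = 3 - (-3 - 6) = 3 - 1*(-9) = 3 + 9 = 12)
((4/(-1) + (-2/(-1))/R(3)) + b)² = ((4/(-1) + (-2/(-1))/(((½)/3))) + 12)² = ((4*(-1) + (-2*(-1))/(((½)*(⅓)))) + 12)² = ((-4 + 2/(⅙)) + 12)² = ((-4 + 2*6) + 12)² = ((-4 + 12) + 12)² = (8 + 12)² = 20² = 400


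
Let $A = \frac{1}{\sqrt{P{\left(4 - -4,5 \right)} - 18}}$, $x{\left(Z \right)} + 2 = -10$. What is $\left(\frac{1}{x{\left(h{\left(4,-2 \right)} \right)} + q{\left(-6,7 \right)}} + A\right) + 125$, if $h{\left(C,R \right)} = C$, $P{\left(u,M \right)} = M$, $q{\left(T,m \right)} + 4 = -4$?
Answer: $\frac{2499}{20} - \frac{i \sqrt{13}}{13} \approx 124.95 - 0.27735 i$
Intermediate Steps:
$q{\left(T,m \right)} = -8$ ($q{\left(T,m \right)} = -4 - 4 = -8$)
$x{\left(Z \right)} = -12$ ($x{\left(Z \right)} = -2 - 10 = -12$)
$A = - \frac{i \sqrt{13}}{13}$ ($A = \frac{1}{\sqrt{5 - 18}} = \frac{1}{\sqrt{-13}} = \frac{1}{i \sqrt{13}} = - \frac{i \sqrt{13}}{13} \approx - 0.27735 i$)
$\left(\frac{1}{x{\left(h{\left(4,-2 \right)} \right)} + q{\left(-6,7 \right)}} + A\right) + 125 = \left(\frac{1}{-12 - 8} - \frac{i \sqrt{13}}{13}\right) + 125 = \left(\frac{1}{-20} - \frac{i \sqrt{13}}{13}\right) + 125 = \left(- \frac{1}{20} - \frac{i \sqrt{13}}{13}\right) + 125 = \frac{2499}{20} - \frac{i \sqrt{13}}{13}$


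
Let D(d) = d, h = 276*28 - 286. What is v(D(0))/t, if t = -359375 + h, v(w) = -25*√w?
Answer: 0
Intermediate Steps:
h = 7442 (h = 7728 - 286 = 7442)
t = -351933 (t = -359375 + 7442 = -351933)
v(D(0))/t = -25*√0/(-351933) = -25*0*(-1/351933) = 0*(-1/351933) = 0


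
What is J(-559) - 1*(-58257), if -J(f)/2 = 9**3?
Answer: 56799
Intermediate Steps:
J(f) = -1458 (J(f) = -2*9**3 = -2*729 = -1458)
J(-559) - 1*(-58257) = -1458 - 1*(-58257) = -1458 + 58257 = 56799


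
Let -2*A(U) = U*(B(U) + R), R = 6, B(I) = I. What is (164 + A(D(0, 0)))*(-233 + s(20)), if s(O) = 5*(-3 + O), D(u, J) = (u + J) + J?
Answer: -24272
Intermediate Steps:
D(u, J) = u + 2*J (D(u, J) = (J + u) + J = u + 2*J)
s(O) = -15 + 5*O
A(U) = -U*(6 + U)/2 (A(U) = -U*(U + 6)/2 = -U*(6 + U)/2)
(164 + A(D(0, 0)))*(-233 + s(20)) = (164 - (0 + 2*0)*(6 + (0 + 2*0))/2)*(-233 + (-15 + 5*20)) = (164 - (0 + 0)*(6 + (0 + 0))/2)*(-233 + (-15 + 100)) = (164 - 1/2*0*(6 + 0))*(-233 + 85) = (164 - 1/2*0*6)*(-148) = (164 + 0)*(-148) = 164*(-148) = -24272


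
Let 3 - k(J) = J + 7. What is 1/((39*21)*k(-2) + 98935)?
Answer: 1/97297 ≈ 1.0278e-5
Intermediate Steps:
k(J) = -4 - J (k(J) = 3 - (J + 7) = 3 - (7 + J) = 3 + (-7 - J) = -4 - J)
1/((39*21)*k(-2) + 98935) = 1/((39*21)*(-4 - 1*(-2)) + 98935) = 1/(819*(-4 + 2) + 98935) = 1/(819*(-2) + 98935) = 1/(-1638 + 98935) = 1/97297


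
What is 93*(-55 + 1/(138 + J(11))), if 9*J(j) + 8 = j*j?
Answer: -6929988/1355 ≈ -5114.4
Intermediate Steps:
J(j) = -8/9 + j**2/9 (J(j) = -8/9 + (j*j)/9 = -8/9 + j**2/9)
93*(-55 + 1/(138 + J(11))) = 93*(-55 + 1/(138 + (-8/9 + (1/9)*11**2))) = 93*(-55 + 1/(138 + (-8/9 + (1/9)*121))) = 93*(-55 + 1/(138 + (-8/9 + 121/9))) = 93*(-55 + 1/(138 + 113/9)) = 93*(-55 + 1/(1355/9)) = 93*(-55 + 9/1355) = 93*(-74516/1355) = -6929988/1355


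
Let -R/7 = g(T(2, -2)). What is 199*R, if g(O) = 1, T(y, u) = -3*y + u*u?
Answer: -1393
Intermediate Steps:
T(y, u) = u² - 3*y (T(y, u) = -3*y + u² = u² - 3*y)
R = -7 (R = -7*1 = -7)
199*R = 199*(-7) = -1393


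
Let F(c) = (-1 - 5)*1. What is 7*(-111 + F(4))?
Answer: -819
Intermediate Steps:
F(c) = -6 (F(c) = -6*1 = -6)
7*(-111 + F(4)) = 7*(-111 - 6) = 7*(-117) = -819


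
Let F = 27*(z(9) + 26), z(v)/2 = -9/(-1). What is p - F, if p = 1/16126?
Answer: -19157687/16126 ≈ -1188.0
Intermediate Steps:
p = 1/16126 ≈ 6.2012e-5
z(v) = 18 (z(v) = 2*(-9/(-1)) = 2*(-9*(-1)) = 2*9 = 18)
F = 1188 (F = 27*(18 + 26) = 27*44 = 1188)
p - F = 1/16126 - 1*1188 = 1/16126 - 1188 = -19157687/16126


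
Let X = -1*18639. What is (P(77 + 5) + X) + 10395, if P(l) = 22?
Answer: -8222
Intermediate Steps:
X = -18639
(P(77 + 5) + X) + 10395 = (22 - 18639) + 10395 = -18617 + 10395 = -8222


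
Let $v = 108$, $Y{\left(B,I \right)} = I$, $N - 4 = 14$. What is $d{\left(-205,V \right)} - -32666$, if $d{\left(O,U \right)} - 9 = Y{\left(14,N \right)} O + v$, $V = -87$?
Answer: $29093$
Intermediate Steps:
$N = 18$ ($N = 4 + 14 = 18$)
$d{\left(O,U \right)} = 117 + 18 O$ ($d{\left(O,U \right)} = 9 + \left(18 O + 108\right) = 9 + \left(108 + 18 O\right) = 117 + 18 O$)
$d{\left(-205,V \right)} - -32666 = \left(117 + 18 \left(-205\right)\right) - -32666 = \left(117 - 3690\right) + 32666 = -3573 + 32666 = 29093$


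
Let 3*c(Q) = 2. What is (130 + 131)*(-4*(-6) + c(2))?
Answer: 6438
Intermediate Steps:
c(Q) = 2/3 (c(Q) = (1/3)*2 = 2/3)
(130 + 131)*(-4*(-6) + c(2)) = (130 + 131)*(-4*(-6) + 2/3) = 261*(24 + 2/3) = 261*(74/3) = 6438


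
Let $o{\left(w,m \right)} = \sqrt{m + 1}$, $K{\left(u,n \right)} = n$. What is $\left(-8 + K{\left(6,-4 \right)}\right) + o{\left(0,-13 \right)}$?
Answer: $-12 + 2 i \sqrt{3} \approx -12.0 + 3.4641 i$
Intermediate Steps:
$o{\left(w,m \right)} = \sqrt{1 + m}$
$\left(-8 + K{\left(6,-4 \right)}\right) + o{\left(0,-13 \right)} = \left(-8 - 4\right) + \sqrt{1 - 13} = -12 + \sqrt{-12} = -12 + 2 i \sqrt{3}$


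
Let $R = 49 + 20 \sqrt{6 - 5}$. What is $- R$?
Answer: $-69$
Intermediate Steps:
$R = 69$ ($R = 49 + 20 \sqrt{1} = 49 + 20 \cdot 1 = 49 + 20 = 69$)
$- R = \left(-1\right) 69 = -69$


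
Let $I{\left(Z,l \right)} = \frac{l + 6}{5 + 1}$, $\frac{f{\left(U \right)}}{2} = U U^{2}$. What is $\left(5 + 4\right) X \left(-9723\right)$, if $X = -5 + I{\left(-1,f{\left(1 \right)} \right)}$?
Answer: $320859$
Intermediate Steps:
$f{\left(U \right)} = 2 U^{3}$ ($f{\left(U \right)} = 2 U U^{2} = 2 U^{3}$)
$I{\left(Z,l \right)} = 1 + \frac{l}{6}$ ($I{\left(Z,l \right)} = \frac{6 + l}{6} = \left(6 + l\right) \frac{1}{6} = 1 + \frac{l}{6}$)
$X = - \frac{11}{3}$ ($X = -5 + \left(1 + \frac{2 \cdot 1^{3}}{6}\right) = -5 + \left(1 + \frac{2 \cdot 1}{6}\right) = -5 + \left(1 + \frac{1}{6} \cdot 2\right) = -5 + \left(1 + \frac{1}{3}\right) = -5 + \frac{4}{3} = - \frac{11}{3} \approx -3.6667$)
$\left(5 + 4\right) X \left(-9723\right) = \left(5 + 4\right) \left(- \frac{11}{3}\right) \left(-9723\right) = 9 \left(- \frac{11}{3}\right) \left(-9723\right) = \left(-33\right) \left(-9723\right) = 320859$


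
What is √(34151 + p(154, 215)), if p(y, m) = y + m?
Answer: 2*√8630 ≈ 185.80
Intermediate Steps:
p(y, m) = m + y
√(34151 + p(154, 215)) = √(34151 + (215 + 154)) = √(34151 + 369) = √34520 = 2*√8630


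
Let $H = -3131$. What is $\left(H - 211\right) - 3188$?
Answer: $-6530$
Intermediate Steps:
$\left(H - 211\right) - 3188 = \left(-3131 - 211\right) - 3188 = -3342 - 3188 = -6530$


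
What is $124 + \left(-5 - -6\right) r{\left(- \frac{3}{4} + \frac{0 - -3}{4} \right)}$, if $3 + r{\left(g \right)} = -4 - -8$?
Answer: $125$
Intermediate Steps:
$r{\left(g \right)} = 1$ ($r{\left(g \right)} = -3 - -4 = -3 + \left(-4 + 8\right) = -3 + 4 = 1$)
$124 + \left(-5 - -6\right) r{\left(- \frac{3}{4} + \frac{0 - -3}{4} \right)} = 124 + \left(-5 - -6\right) 1 = 124 + \left(-5 + 6\right) 1 = 124 + 1 \cdot 1 = 124 + 1 = 125$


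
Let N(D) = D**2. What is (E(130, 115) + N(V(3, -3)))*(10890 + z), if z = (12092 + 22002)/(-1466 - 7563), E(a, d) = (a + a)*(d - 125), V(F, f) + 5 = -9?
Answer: -236293285264/9029 ≈ -2.6170e+7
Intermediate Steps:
V(F, f) = -14 (V(F, f) = -5 - 9 = -14)
E(a, d) = 2*a*(-125 + d) (E(a, d) = (2*a)*(-125 + d) = 2*a*(-125 + d))
z = -34094/9029 (z = 34094/(-9029) = 34094*(-1/9029) = -34094/9029 ≈ -3.7761)
(E(130, 115) + N(V(3, -3)))*(10890 + z) = (2*130*(-125 + 115) + (-14)**2)*(10890 - 34094/9029) = (2*130*(-10) + 196)*(98291716/9029) = (-2600 + 196)*(98291716/9029) = -2404*98291716/9029 = -236293285264/9029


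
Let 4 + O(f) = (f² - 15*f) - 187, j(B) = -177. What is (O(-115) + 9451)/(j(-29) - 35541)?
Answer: -4035/5953 ≈ -0.67781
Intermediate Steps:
O(f) = -191 + f² - 15*f (O(f) = -4 + ((f² - 15*f) - 187) = -4 + (-187 + f² - 15*f) = -191 + f² - 15*f)
(O(-115) + 9451)/(j(-29) - 35541) = ((-191 + (-115)² - 15*(-115)) + 9451)/(-177 - 35541) = ((-191 + 13225 + 1725) + 9451)/(-35718) = (14759 + 9451)*(-1/35718) = 24210*(-1/35718) = -4035/5953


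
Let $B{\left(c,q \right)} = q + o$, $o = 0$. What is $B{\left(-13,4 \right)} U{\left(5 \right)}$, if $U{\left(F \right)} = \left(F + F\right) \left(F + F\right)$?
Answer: $400$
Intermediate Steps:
$B{\left(c,q \right)} = q$ ($B{\left(c,q \right)} = q + 0 = q$)
$U{\left(F \right)} = 4 F^{2}$ ($U{\left(F \right)} = 2 F 2 F = 4 F^{2}$)
$B{\left(-13,4 \right)} U{\left(5 \right)} = 4 \cdot 4 \cdot 5^{2} = 4 \cdot 4 \cdot 25 = 4 \cdot 100 = 400$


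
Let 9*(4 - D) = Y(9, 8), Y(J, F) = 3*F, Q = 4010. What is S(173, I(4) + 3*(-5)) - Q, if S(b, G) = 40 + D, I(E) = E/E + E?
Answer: -11906/3 ≈ -3968.7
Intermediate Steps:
I(E) = 1 + E
D = 4/3 (D = 4 - 8/3 = 4/3 ≈ 1.3333)
S(b, G) = 124/3 (S(b, G) = 40 + 4/3 = 124/3)
S(173, I(4) + 3*(-5)) - Q = 124/3 - 1*4010 = 124/3 - 4010 = -11906/3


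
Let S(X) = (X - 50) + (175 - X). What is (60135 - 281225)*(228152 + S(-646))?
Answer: -50469761930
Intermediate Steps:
S(X) = 125 (S(X) = (-50 + X) + (175 - X) = 125)
(60135 - 281225)*(228152 + S(-646)) = (60135 - 281225)*(228152 + 125) = -221090*228277 = -50469761930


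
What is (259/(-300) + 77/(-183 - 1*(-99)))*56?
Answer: -2492/25 ≈ -99.680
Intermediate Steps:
(259/(-300) + 77/(-183 - 1*(-99)))*56 = (259*(-1/300) + 77/(-183 + 99))*56 = (-259/300 + 77/(-84))*56 = (-259/300 + 77*(-1/84))*56 = (-259/300 - 11/12)*56 = -89/50*56 = -2492/25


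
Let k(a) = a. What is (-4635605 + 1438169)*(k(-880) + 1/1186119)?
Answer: 101134388993348/35943 ≈ 2.8137e+9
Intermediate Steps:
(-4635605 + 1438169)*(k(-880) + 1/1186119) = (-4635605 + 1438169)*(-880 + 1/1186119) = -3197436*(-880 + 1/1186119) = -3197436*(-1043784719/1186119) = 101134388993348/35943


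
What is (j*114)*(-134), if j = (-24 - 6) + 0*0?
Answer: 458280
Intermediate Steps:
j = -30 (j = -30 + 0 = -30)
(j*114)*(-134) = -30*114*(-134) = -3420*(-134) = 458280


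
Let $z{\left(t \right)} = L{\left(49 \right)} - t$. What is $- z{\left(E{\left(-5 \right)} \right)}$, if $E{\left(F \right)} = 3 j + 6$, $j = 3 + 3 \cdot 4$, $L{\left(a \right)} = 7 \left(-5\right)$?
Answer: $86$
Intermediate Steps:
$L{\left(a \right)} = -35$
$j = 15$ ($j = 3 + 12 = 15$)
$E{\left(F \right)} = 51$ ($E{\left(F \right)} = 3 \cdot 15 + 6 = 45 + 6 = 51$)
$z{\left(t \right)} = -35 - t$
$- z{\left(E{\left(-5 \right)} \right)} = - (-35 - 51) = \left(-1\right) \left(-86\right) = 86$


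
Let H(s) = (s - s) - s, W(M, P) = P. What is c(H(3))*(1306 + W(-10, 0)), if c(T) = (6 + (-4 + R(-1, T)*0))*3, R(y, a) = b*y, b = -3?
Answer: 7836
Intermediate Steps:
R(y, a) = -3*y
H(s) = -s (H(s) = 0 - s = -s)
c(T) = 6 (c(T) = (6 + (-4 - 3*(-1)*0))*3 = (6 + (-4 + 3*0))*3 = (6 + (-4 + 0))*3 = (6 - 4)*3 = 2*3 = 6)
c(H(3))*(1306 + W(-10, 0)) = 6*(1306 + 0) = 6*1306 = 7836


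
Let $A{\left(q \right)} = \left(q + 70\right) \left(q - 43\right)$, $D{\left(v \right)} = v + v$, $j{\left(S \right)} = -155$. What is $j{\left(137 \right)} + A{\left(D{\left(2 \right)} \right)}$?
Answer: $-3041$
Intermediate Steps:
$D{\left(v \right)} = 2 v$
$A{\left(q \right)} = \left(-43 + q\right) \left(70 + q\right)$ ($A{\left(q \right)} = \left(70 + q\right) \left(-43 + q\right) = \left(-43 + q\right) \left(70 + q\right)$)
$j{\left(137 \right)} + A{\left(D{\left(2 \right)} \right)} = -155 + \left(-3010 + \left(2 \cdot 2\right)^{2} + 27 \cdot 2 \cdot 2\right) = -155 + \left(-3010 + 4^{2} + 27 \cdot 4\right) = -155 + \left(-3010 + 16 + 108\right) = -155 - 2886 = -3041$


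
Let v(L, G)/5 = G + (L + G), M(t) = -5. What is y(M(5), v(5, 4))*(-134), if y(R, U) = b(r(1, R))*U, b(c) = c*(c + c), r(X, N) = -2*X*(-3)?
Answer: -627120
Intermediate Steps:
r(X, N) = 6*X
b(c) = 2*c² (b(c) = c*(2*c) = 2*c²)
v(L, G) = 5*L + 10*G (v(L, G) = 5*(G + (L + G)) = 5*(G + (G + L)) = 5*(L + 2*G) = 5*L + 10*G)
y(R, U) = 72*U (y(R, U) = (2*(6*1)²)*U = (2*6²)*U = (2*36)*U = 72*U)
y(M(5), v(5, 4))*(-134) = (72*(5*5 + 10*4))*(-134) = (72*(25 + 40))*(-134) = (72*65)*(-134) = 4680*(-134) = -627120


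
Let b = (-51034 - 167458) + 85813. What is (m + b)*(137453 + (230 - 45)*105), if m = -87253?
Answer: -34502492296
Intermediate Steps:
b = -132679 (b = -218492 + 85813 = -132679)
(m + b)*(137453 + (230 - 45)*105) = (-87253 - 132679)*(137453 + (230 - 45)*105) = -219932*(137453 + 185*105) = -219932*(137453 + 19425) = -219932*156878 = -34502492296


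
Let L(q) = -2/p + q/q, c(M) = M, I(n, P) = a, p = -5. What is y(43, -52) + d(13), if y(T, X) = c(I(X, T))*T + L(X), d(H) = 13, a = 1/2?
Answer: 359/10 ≈ 35.900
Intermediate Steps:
a = ½ ≈ 0.50000
I(n, P) = ½
L(q) = 7/5 (L(q) = -2/(-5) + q/q = -2*(-⅕) + 1 = ⅖ + 1 = 7/5)
y(T, X) = 7/5 + T/2 (y(T, X) = T/2 + 7/5 = 7/5 + T/2)
y(43, -52) + d(13) = (7/5 + (½)*43) + 13 = (7/5 + 43/2) + 13 = 229/10 + 13 = 359/10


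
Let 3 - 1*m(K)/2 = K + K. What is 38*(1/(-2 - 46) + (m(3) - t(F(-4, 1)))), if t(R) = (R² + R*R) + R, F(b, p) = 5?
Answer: -55651/24 ≈ -2318.8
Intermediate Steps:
m(K) = 6 - 4*K (m(K) = 6 - 2*(K + K) = 6 - 4*K)
t(R) = R + 2*R² (t(R) = (R² + R²) + R = 2*R² + R = R + 2*R²)
38*(1/(-2 - 46) + (m(3) - t(F(-4, 1)))) = 38*(1/(-2 - 46) + ((6 - 4*3) - 5*(1 + 2*5))) = 38*(1/(-48) + ((6 - 12) - 5*(1 + 10))) = 38*(-1/48 + (-6 - 5*11)) = 38*(-1/48 + (-6 - 1*55)) = 38*(-1/48 + (-6 - 55)) = 38*(-1/48 - 61) = 38*(-2929/48) = -55651/24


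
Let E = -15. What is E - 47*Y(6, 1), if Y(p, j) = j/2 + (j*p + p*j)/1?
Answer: -1205/2 ≈ -602.50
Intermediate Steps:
Y(p, j) = j/2 + 2*j*p (Y(p, j) = j*(½) + (j*p + j*p)*1 = j/2 + (2*j*p)*1 = j/2 + 2*j*p)
E - 47*Y(6, 1) = -15 - 47*(1 + 4*6)/2 = -15 - 47*(1 + 24)/2 = -15 - 47*25/2 = -15 - 1175/2 = -1205/2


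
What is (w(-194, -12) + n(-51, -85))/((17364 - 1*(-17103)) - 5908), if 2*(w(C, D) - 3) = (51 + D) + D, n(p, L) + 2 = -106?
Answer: -183/57118 ≈ -0.0032039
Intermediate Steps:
n(p, L) = -108 (n(p, L) = -2 - 106 = -108)
w(C, D) = 57/2 + D (w(C, D) = 3 + ((51 + D) + D)/2 = 3 + (51 + 2*D)/2 = 3 + (51/2 + D) = 57/2 + D)
(w(-194, -12) + n(-51, -85))/((17364 - 1*(-17103)) - 5908) = ((57/2 - 12) - 108)/((17364 - 1*(-17103)) - 5908) = (33/2 - 108)/((17364 + 17103) - 5908) = -183/(2*(34467 - 5908)) = -183/2/28559 = -183/2*1/28559 = -183/57118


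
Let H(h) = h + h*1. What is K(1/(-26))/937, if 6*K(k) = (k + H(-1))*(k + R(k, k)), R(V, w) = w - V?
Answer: 53/3800472 ≈ 1.3946e-5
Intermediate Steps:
H(h) = 2*h (H(h) = h + h = 2*h)
K(k) = k*(-2 + k)/6 (K(k) = ((k + 2*(-1))*(k + (k - k)))/6 = ((k - 2)*(k + 0))/6 = ((-2 + k)*k)/6 = (k*(-2 + k))/6 = k*(-2 + k)/6)
K(1/(-26))/937 = ((⅙)*(-2 + 1/(-26))/(-26))/937 = ((⅙)*(-1/26)*(-2 - 1/26))*(1/937) = ((⅙)*(-1/26)*(-53/26))*(1/937) = (53/4056)*(1/937) = 53/3800472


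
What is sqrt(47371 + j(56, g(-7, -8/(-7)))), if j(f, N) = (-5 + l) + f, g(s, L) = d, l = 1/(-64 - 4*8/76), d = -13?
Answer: sqrt(1973513306)/204 ≈ 217.77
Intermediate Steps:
l = -19/1224 (l = 1/(-64 - 32*1/76) = 1/(-64 - 8/19) = 1/(-1224/19) = -19/1224 ≈ -0.015523)
g(s, L) = -13
j(f, N) = -6139/1224 + f (j(f, N) = (-5 - 19/1224) + f = -6139/1224 + f)
sqrt(47371 + j(56, g(-7, -8/(-7)))) = sqrt(47371 + (-6139/1224 + 56)) = sqrt(47371 + 62405/1224) = sqrt(58044509/1224) = sqrt(1973513306)/204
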